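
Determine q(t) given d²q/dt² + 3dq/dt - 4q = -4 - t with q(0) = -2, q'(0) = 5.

q = 19/16 - 127*exp(-4*t)/80 - 8*exp(t)/5 + t/4

Characteristic equation r² + 3r - 4 = 0 factors as (r + 4)(r - 1) = 0, so r = -4, 1.
Hence q_h = C1*exp(-4*t) + C2*exp(t).
For the particular solution try q_p = A0 + A1*t. Substituting and matching coefficients of each power of t gives A0 = 19/16, A1 = 1/4, so q_p = 19/16 + t/4.
General solution: q = 19/16 + t/4 + C1*exp(-4*t) + C2*exp(t).
Apply the initial conditions: q(0) = 19/16 + C1 + C2 = -2 and q'(0) = 1/4 + C2 - 4*C1 = 5. Solving gives C1 = -127/80, C2 = -8/5.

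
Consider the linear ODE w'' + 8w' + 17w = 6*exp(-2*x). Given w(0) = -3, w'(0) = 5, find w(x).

Characteristic equation r² + 8r + 17 = 0 has discriminant (8)² - 4·(17) = -4 < 0, so r = -4 ± i.
Hence w_h = C1*cos(x)*exp(-4*x) + C2*exp(-4*x)*sin(x).
Try w_p = A*exp(-2*x). Substituting into the equation and dividing by exp(-2*x) gives A = 6/5, so w_p = 6*exp(-2*x)/5.
General solution: w = 6*exp(-2*x)/5 + C1*cos(x)*exp(-4*x) + C2*exp(-4*x)*sin(x).
Apply the initial conditions: w(0) = 6/5 + C1 = -3 and w'(0) = -12/5 + C2 - 4*C1 = 5. Solving gives C1 = -21/5, C2 = -47/5.

w = 6*exp(-2*x)/5 - 47*exp(-4*x)*sin(x)/5 - 21*cos(x)*exp(-4*x)/5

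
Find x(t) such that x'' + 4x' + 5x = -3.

x = -3/5 + C1*cos(t)*exp(-2*t) + C2*exp(-2*t)*sin(t)

Characteristic equation r² + 4r + 5 = 0 has discriminant (4)² - 4·(5) = -4 < 0, so r = -2 ± i.
Hence x_h = C1*cos(t)*exp(-2*t) + C2*exp(-2*t)*sin(t).
For the particular solution try x_p = A0. Substituting and matching coefficients of each power of t gives A0 = -3/5, so x_p = -3/5.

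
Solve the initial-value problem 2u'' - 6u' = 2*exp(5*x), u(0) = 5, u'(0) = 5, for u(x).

Divide through by 2: u'' - 3u' = exp(5*x).
Characteristic equation r² - 3r = 0 factors as (r - 3)r = 0, so r = 3, 0.
Hence u_h = C1*exp(3*x) + C2.
Try u_p = A*exp(5*x). Substituting into the equation and dividing by exp(5*x) gives A = 1/10, so u_p = exp(5*x)/10.
General solution: u = C2 + exp(5*x)/10 + C1*exp(3*x).
Apply the initial conditions: u(0) = 1/10 + C1 + C2 = 5 and u'(0) = 1/2 + 3*C1 = 5. Solving gives C1 = 3/2, C2 = 17/5.

u = 17/5 + exp(5*x)/10 + 3*exp(3*x)/2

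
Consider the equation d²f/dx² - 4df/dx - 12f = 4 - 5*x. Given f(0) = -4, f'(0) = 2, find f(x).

f = -17/36 - 197*exp(6*x)/288 - 91*exp(-2*x)/32 + 5*x/12

Characteristic equation r² - 4r - 12 = 0 factors as (r + 2)(r - 6) = 0, so r = -2, 6.
Hence f_h = C1*exp(-2*x) + C2*exp(6*x).
For the particular solution try f_p = A0 + A1*x. Substituting and matching coefficients of each power of x gives A0 = -17/36, A1 = 5/12, so f_p = -17/36 + 5*x/12.
General solution: f = -17/36 + 5*x/12 + C1*exp(-2*x) + C2*exp(6*x).
Apply the initial conditions: f(0) = -17/36 + C1 + C2 = -4 and f'(0) = 5/12 - 2*C1 + 6*C2 = 2. Solving gives C1 = -91/32, C2 = -197/288.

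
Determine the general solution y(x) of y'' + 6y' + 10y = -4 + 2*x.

Characteristic equation r² + 6r + 10 = 0 has discriminant (6)² - 4·(10) = -4 < 0, so r = -3 ± i.
Hence y_h = C1*cos(x)*exp(-3*x) + C2*exp(-3*x)*sin(x).
For the particular solution try y_p = A0 + A1*x. Substituting and matching coefficients of each power of x gives A0 = -13/25, A1 = 1/5, so y_p = -13/25 + x/5.

y = -13/25 + x/5 + C1*cos(x)*exp(-3*x) + C2*exp(-3*x)*sin(x)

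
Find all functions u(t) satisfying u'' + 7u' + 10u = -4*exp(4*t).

u = -2*exp(4*t)/27 + C1*exp(-5*t) + C2*exp(-2*t)

Characteristic equation r² + 7r + 10 = 0 factors as (r + 5)(r + 2) = 0, so r = -5, -2.
Hence u_h = C1*exp(-5*t) + C2*exp(-2*t).
Try u_p = A*exp(4*t). Substituting into the equation and dividing by exp(4*t) gives A = -2/27, so u_p = -2*exp(4*t)/27.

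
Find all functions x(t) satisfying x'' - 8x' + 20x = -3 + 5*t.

Characteristic equation r² - 8r + 20 = 0 has discriminant (-8)² - 4·(20) = -16 < 0, so r = 4 ± 2i.
Hence x_h = C1*cos(2*t)*exp(4*t) + C2*exp(4*t)*sin(2*t).
For the particular solution try x_p = A0 + A1*t. Substituting and matching coefficients of each power of t gives A0 = -1/20, A1 = 1/4, so x_p = -1/20 + t/4.

x = -1/20 + t/4 + C1*cos(2*t)*exp(4*t) + C2*exp(4*t)*sin(2*t)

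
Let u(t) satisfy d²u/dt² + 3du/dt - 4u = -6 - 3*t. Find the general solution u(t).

u = 33/16 + 3*t/4 + C1*exp(-4*t) + C2*exp(t)

Characteristic equation r² + 3r - 4 = 0 factors as (r + 4)(r - 1) = 0, so r = -4, 1.
Hence u_h = C1*exp(-4*t) + C2*exp(t).
For the particular solution try u_p = A0 + A1*t. Substituting and matching coefficients of each power of t gives A0 = 33/16, A1 = 3/4, so u_p = 33/16 + 3*t/4.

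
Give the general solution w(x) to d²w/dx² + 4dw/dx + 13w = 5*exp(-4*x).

Characteristic equation r² + 4r + 13 = 0 has discriminant (4)² - 4·(13) = -36 < 0, so r = -2 ± 3i.
Hence w_h = C1*cos(3*x)*exp(-2*x) + C2*exp(-2*x)*sin(3*x).
Try w_p = A*exp(-4*x). Substituting into the equation and dividing by exp(-4*x) gives A = 5/13, so w_p = 5*exp(-4*x)/13.

w = 5*exp(-4*x)/13 + C1*cos(3*x)*exp(-2*x) + C2*exp(-2*x)*sin(3*x)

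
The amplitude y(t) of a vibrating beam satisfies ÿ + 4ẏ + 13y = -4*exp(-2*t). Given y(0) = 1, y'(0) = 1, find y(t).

Characteristic equation r² + 4r + 13 = 0 has discriminant (4)² - 4·(13) = -36 < 0, so r = -2 ± 3i.
Hence y_h = C1*cos(3*t)*exp(-2*t) + C2*exp(-2*t)*sin(3*t).
Try y_p = A*exp(-2*t). Substituting into the equation and dividing by exp(-2*t) gives A = -4/9, so y_p = -4*exp(-2*t)/9.
General solution: y = -4*exp(-2*t)/9 + C1*cos(3*t)*exp(-2*t) + C2*exp(-2*t)*sin(3*t).
Apply the initial conditions: y(0) = -4/9 + C1 = 1 and y'(0) = 8/9 - 2*C1 + 3*C2 = 1. Solving gives C1 = 13/9, C2 = 1.

y = -4*exp(-2*t)/9 + exp(-2*t)*sin(3*t) + 13*cos(3*t)*exp(-2*t)/9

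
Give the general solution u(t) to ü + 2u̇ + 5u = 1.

u = 1/5 + C1*cos(2*t)*exp(-t) + C2*exp(-t)*sin(2*t)

Characteristic equation r² + 2r + 5 = 0 has discriminant (2)² - 4·(5) = -16 < 0, so r = -1 ± 2i.
Hence u_h = C1*cos(2*t)*exp(-t) + C2*exp(-t)*sin(2*t).
For the particular solution try u_p = A0. Substituting and matching coefficients of each power of t gives A0 = 1/5, so u_p = 1/5.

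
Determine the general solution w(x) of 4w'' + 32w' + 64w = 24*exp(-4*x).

w = C1*exp(-4*x) + 3*x**2*exp(-4*x) + C2*x*exp(-4*x)

Divide through by 4: w'' + 8w' + 16w = 6*exp(-4*x).
Characteristic equation r² + 8r + 16 = 0 has discriminant (8)² - 4·(16) = 0, so r = -4 is a repeated root.
Hence w_h = (C1 + C2*x)*exp(-4*x).
Since exp(-4*x) solves the homogeneous equation (r = -4 is a root of multiplicity 2), multiply the trial by x^2. Try w_p = A*x^2*exp(-4*x). Substituting into the equation and dividing by exp(-4*x) gives A = 3, so w_p = 3*x^2*exp(-4*x).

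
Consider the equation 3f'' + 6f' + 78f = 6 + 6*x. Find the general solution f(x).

Divide through by 3: f'' + 2f' + 26f = 2 + 2*x.
Characteristic equation r² + 2r + 26 = 0 has discriminant (2)² - 4·(26) = -100 < 0, so r = -1 ± 5i.
Hence f_h = C1*cos(5*x)*exp(-x) + C2*exp(-x)*sin(5*x).
For the particular solution try f_p = A0 + A1*x. Substituting and matching coefficients of each power of x gives A0 = 12/169, A1 = 1/13, so f_p = 12/169 + x/13.

f = 12/169 + x/13 + C1*cos(5*x)*exp(-x) + C2*exp(-x)*sin(5*x)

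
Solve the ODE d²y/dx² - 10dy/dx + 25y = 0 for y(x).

Characteristic equation r² - 10r + 25 = 0 has discriminant (-10)² - 4·(25) = 0, so r = 5 is a repeated root.
Hence y_h = (C1 + C2*x)*exp(5*x).

y = C1*exp(5*x) + C2*x*exp(5*x)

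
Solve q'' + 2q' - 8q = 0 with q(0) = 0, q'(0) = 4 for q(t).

Characteristic equation r² + 2r - 8 = 0 factors as (r - 2)(r + 4) = 0, so r = 2, -4.
Hence q_h = C1*exp(2*t) + C2*exp(-4*t).
Apply the initial conditions: q(0) = C1 + C2 = 0 and q'(0) = -4*C2 + 2*C1 = 4. Solving gives C1 = 2/3, C2 = -2/3.

q = -2*exp(-4*t)/3 + 2*exp(2*t)/3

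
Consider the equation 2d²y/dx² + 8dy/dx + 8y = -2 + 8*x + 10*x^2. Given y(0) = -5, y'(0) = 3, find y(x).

y = 5/8 - 45*exp(-2*x)/8 - 3*x/2 + 5*x**2/4 - 27*x*exp(-2*x)/4

Divide through by 2: y'' + 4y' + 4y = -1 + 4*x + 5*x^2.
Characteristic equation r² + 4r + 4 = 0 has discriminant (4)² - 4·(4) = 0, so r = -2 is a repeated root.
Hence y_h = (C1 + C2*x)*exp(-2*x).
For the particular solution try y_p = A0 + A1*x + A2*x^2. Substituting and matching coefficients of each power of x gives A0 = 5/8, A1 = -3/2, A2 = 5/4, so y_p = 5/8 - 3*x/2 + 5*x^2/4.
General solution: y = 5/8 - 3*x/2 + 5*x^2/4 + C1*exp(-2*x) + C2*x*exp(-2*x).
Apply the initial conditions: y(0) = 5/8 + C1 = -5 and y'(0) = -3/2 + C2 - 2*C1 = 3. Solving gives C1 = -45/8, C2 = -27/4.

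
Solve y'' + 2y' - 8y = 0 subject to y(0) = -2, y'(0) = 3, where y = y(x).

Characteristic equation r² + 2r - 8 = 0 factors as (r - 2)(r + 4) = 0, so r = 2, -4.
Hence y_h = C1*exp(2*x) + C2*exp(-4*x).
Apply the initial conditions: y(0) = C1 + C2 = -2 and y'(0) = -4*C2 + 2*C1 = 3. Solving gives C1 = -5/6, C2 = -7/6.

y = -7*exp(-4*x)/6 - 5*exp(2*x)/6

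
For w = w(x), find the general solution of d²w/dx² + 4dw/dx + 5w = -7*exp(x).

w = -7*exp(x)/10 + C1*cos(x)*exp(-2*x) + C2*exp(-2*x)*sin(x)

Characteristic equation r² + 4r + 5 = 0 has discriminant (4)² - 4·(5) = -4 < 0, so r = -2 ± i.
Hence w_h = C1*cos(x)*exp(-2*x) + C2*exp(-2*x)*sin(x).
Try w_p = A*exp(x). Substituting into the equation and dividing by exp(x) gives A = -7/10, so w_p = -7*exp(x)/10.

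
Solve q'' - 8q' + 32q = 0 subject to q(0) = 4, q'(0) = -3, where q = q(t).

q = 4*cos(4*t)*exp(4*t) - 19*exp(4*t)*sin(4*t)/4

Characteristic equation r² - 8r + 32 = 0 has discriminant (-8)² - 4·(32) = -64 < 0, so r = 4 ± 4i.
Hence q_h = C1*cos(4*t)*exp(4*t) + C2*exp(4*t)*sin(4*t).
Apply the initial conditions: q(0) = C1 = 4 and q'(0) = 4*C1 + 4*C2 = -3. Solving gives C1 = 4, C2 = -19/4.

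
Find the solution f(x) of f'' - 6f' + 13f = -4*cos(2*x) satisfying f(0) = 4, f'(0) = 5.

f = -4*cos(2*x)/25 + 16*sin(2*x)/75 - 593*exp(3*x)*sin(2*x)/150 + 104*cos(2*x)*exp(3*x)/25

Characteristic equation r² - 6r + 13 = 0 has discriminant (-6)² - 4·(13) = -16 < 0, so r = 3 ± 2i.
Hence f_h = C1*cos(2*x)*exp(3*x) + C2*exp(3*x)*sin(2*x).
Try f_p = A*cos(2*x) + B*sin(2*x). Substituting and equating the coefficients of cos(2x) and sin(2x) gives A = -4/25, B = 16/75, so f_p = -4*cos(2*x)/25 + 16*sin(2*x)/75.
General solution: f = -4*cos(2*x)/25 + 16*sin(2*x)/75 + C1*cos(2*x)*exp(3*x) + C2*exp(3*x)*sin(2*x).
Apply the initial conditions: f(0) = -4/25 + C1 = 4 and f'(0) = 32/75 + 2*C2 + 3*C1 = 5. Solving gives C1 = 104/25, C2 = -593/150.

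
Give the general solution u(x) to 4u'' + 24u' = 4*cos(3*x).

u = C2 - cos(3*x)/45 + 2*sin(3*x)/45 + C1*exp(-6*x)

Divide through by 4: u'' + 6u' = cos(3*x).
Characteristic equation r² + 6r = 0 factors as (r + 6)r = 0, so r = -6, 0.
Hence u_h = C1*exp(-6*x) + C2.
Try u_p = A*cos(3*x) + B*sin(3*x). Substituting and equating the coefficients of cos(3x) and sin(3x) gives A = -1/45, B = 2/45, so u_p = -cos(3*x)/45 + 2*sin(3*x)/45.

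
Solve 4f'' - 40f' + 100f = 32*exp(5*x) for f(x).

Divide through by 4: f'' - 10f' + 25f = 8*exp(5*x).
Characteristic equation r² - 10r + 25 = 0 has discriminant (-10)² - 4·(25) = 0, so r = 5 is a repeated root.
Hence f_h = (C1 + C2*x)*exp(5*x).
Since exp(5*x) solves the homogeneous equation (r = 5 is a root of multiplicity 2), multiply the trial by x^2. Try f_p = A*x^2*exp(5*x). Substituting into the equation and dividing by exp(5*x) gives A = 4, so f_p = 4*x^2*exp(5*x).

f = C1*exp(5*x) + 4*x**2*exp(5*x) + C2*x*exp(5*x)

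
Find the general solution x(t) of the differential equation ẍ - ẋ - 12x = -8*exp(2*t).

x = 4*exp(2*t)/5 + C1*exp(4*t) + C2*exp(-3*t)

Characteristic equation r² - r - 12 = 0 factors as (r - 4)(r + 3) = 0, so r = 4, -3.
Hence x_h = C1*exp(4*t) + C2*exp(-3*t).
Try x_p = A*exp(2*t). Substituting into the equation and dividing by exp(2*t) gives A = 4/5, so x_p = 4*exp(2*t)/5.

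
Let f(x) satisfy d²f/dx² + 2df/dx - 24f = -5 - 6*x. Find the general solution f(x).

f = 11/48 + x/4 + C1*exp(4*x) + C2*exp(-6*x)

Characteristic equation r² + 2r - 24 = 0 factors as (r - 4)(r + 6) = 0, so r = 4, -6.
Hence f_h = C1*exp(4*x) + C2*exp(-6*x).
For the particular solution try f_p = A0 + A1*x. Substituting and matching coefficients of each power of x gives A0 = 11/48, A1 = 1/4, so f_p = 11/48 + x/4.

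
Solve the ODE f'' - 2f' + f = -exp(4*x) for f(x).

f = -exp(4*x)/9 + C1*exp(x) + C2*x*exp(x)

Characteristic equation r² - 2r + 1 = 0 has discriminant (-2)² - 4·(1) = 0, so r = 1 is a repeated root.
Hence f_h = (C1 + C2*x)*exp(x).
Try f_p = A*exp(4*x). Substituting into the equation and dividing by exp(4*x) gives A = -1/9, so f_p = -exp(4*x)/9.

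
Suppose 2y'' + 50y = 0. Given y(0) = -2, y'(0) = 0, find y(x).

y = -2*cos(5*x)

Divide through by 2: y'' + 25y = 0.
Characteristic equation r² + 25 = 0 has discriminant (0)² - 4·(25) = -100 < 0, so r = ± 5i.
Hence y_h = C1*cos(5*x) + C2*sin(5*x).
Apply the initial conditions: y(0) = C1 = -2 and y'(0) = 5*C2 = 0. Solving gives C1 = -2, C2 = 0.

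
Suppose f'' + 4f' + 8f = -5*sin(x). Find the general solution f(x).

f = -7*sin(x)/13 + 4*cos(x)/13 + C1*cos(2*x)*exp(-2*x) + C2*exp(-2*x)*sin(2*x)

Characteristic equation r² + 4r + 8 = 0 has discriminant (4)² - 4·(8) = -16 < 0, so r = -2 ± 2i.
Hence f_h = C1*cos(2*x)*exp(-2*x) + C2*exp(-2*x)*sin(2*x).
Try f_p = A*cos(x) + B*sin(x). Substituting and equating the coefficients of cos(x) and sin(x) gives A = 4/13, B = -7/13, so f_p = -7*sin(x)/13 + 4*cos(x)/13.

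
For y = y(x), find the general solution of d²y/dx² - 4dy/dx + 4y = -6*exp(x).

y = -6*exp(x) + C1*exp(2*x) + C2*x*exp(2*x)

Characteristic equation r² - 4r + 4 = 0 has discriminant (-4)² - 4·(4) = 0, so r = 2 is a repeated root.
Hence y_h = (C1 + C2*x)*exp(2*x).
Try y_p = A*exp(x). Substituting into the equation and dividing by exp(x) gives A = -6, so y_p = -6*exp(x).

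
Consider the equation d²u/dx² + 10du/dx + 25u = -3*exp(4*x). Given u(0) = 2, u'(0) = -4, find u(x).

u = -exp(4*x)/27 + 55*exp(-5*x)/27 + 19*x*exp(-5*x)/3

Characteristic equation r² + 10r + 25 = 0 has discriminant (10)² - 4·(25) = 0, so r = -5 is a repeated root.
Hence u_h = (C1 + C2*x)*exp(-5*x).
Try u_p = A*exp(4*x). Substituting into the equation and dividing by exp(4*x) gives A = -1/27, so u_p = -exp(4*x)/27.
General solution: u = -exp(4*x)/27 + C1*exp(-5*x) + C2*x*exp(-5*x).
Apply the initial conditions: u(0) = -1/27 + C1 = 2 and u'(0) = -4/27 + C2 - 5*C1 = -4. Solving gives C1 = 55/27, C2 = 19/3.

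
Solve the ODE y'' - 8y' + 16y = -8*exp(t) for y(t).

y = -8*exp(t)/9 + C1*exp(4*t) + C2*t*exp(4*t)

Characteristic equation r² - 8r + 16 = 0 has discriminant (-8)² - 4·(16) = 0, so r = 4 is a repeated root.
Hence y_h = (C1 + C2*t)*exp(4*t).
Try y_p = A*exp(t). Substituting into the equation and dividing by exp(t) gives A = -8/9, so y_p = -8*exp(t)/9.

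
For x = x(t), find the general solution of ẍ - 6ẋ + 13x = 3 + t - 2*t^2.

x = 493/2197 - 11*t/169 - 2*t**2/13 + C1*cos(2*t)*exp(3*t) + C2*exp(3*t)*sin(2*t)

Characteristic equation r² - 6r + 13 = 0 has discriminant (-6)² - 4·(13) = -16 < 0, so r = 3 ± 2i.
Hence x_h = C1*cos(2*t)*exp(3*t) + C2*exp(3*t)*sin(2*t).
For the particular solution try x_p = A0 + A1*t + A2*t^2. Substituting and matching coefficients of each power of t gives A0 = 493/2197, A1 = -11/169, A2 = -2/13, so x_p = 493/2197 - 11*t/169 - 2*t^2/13.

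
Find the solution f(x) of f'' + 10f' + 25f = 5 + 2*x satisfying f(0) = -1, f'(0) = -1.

f = 21/125 - 146*exp(-5*x)/125 + 2*x/25 - 173*x*exp(-5*x)/25

Characteristic equation r² + 10r + 25 = 0 has discriminant (10)² - 4·(25) = 0, so r = -5 is a repeated root.
Hence f_h = (C1 + C2*x)*exp(-5*x).
For the particular solution try f_p = A0 + A1*x. Substituting and matching coefficients of each power of x gives A0 = 21/125, A1 = 2/25, so f_p = 21/125 + 2*x/25.
General solution: f = 21/125 + 2*x/25 + C1*exp(-5*x) + C2*x*exp(-5*x).
Apply the initial conditions: f(0) = 21/125 + C1 = -1 and f'(0) = 2/25 + C2 - 5*C1 = -1. Solving gives C1 = -146/125, C2 = -173/25.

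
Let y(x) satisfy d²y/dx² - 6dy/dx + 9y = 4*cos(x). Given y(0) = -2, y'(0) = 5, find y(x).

Characteristic equation r² - 6r + 9 = 0 has discriminant (-6)² - 4·(9) = 0, so r = 3 is a repeated root.
Hence y_h = (C1 + C2*x)*exp(3*x).
Try y_p = A*cos(x) + B*sin(x). Substituting and equating the coefficients of cos(x) and sin(x) gives A = 8/25, B = -6/25, so y_p = -6*sin(x)/25 + 8*cos(x)/25.
General solution: y = -6*sin(x)/25 + 8*cos(x)/25 + C1*exp(3*x) + C2*x*exp(3*x).
Apply the initial conditions: y(0) = 8/25 + C1 = -2 and y'(0) = -6/25 + C2 + 3*C1 = 5. Solving gives C1 = -58/25, C2 = 61/5.

y = -58*exp(3*x)/25 - 6*sin(x)/25 + 8*cos(x)/25 + 61*x*exp(3*x)/5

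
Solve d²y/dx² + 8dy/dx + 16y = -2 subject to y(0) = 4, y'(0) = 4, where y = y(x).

Characteristic equation r² + 8r + 16 = 0 has discriminant (8)² - 4·(16) = 0, so r = -4 is a repeated root.
Hence y_h = (C1 + C2*x)*exp(-4*x).
For the particular solution try y_p = A0. Substituting and matching coefficients of each power of x gives A0 = -1/8, so y_p = -1/8.
General solution: y = -1/8 + C1*exp(-4*x) + C2*x*exp(-4*x).
Apply the initial conditions: y(0) = -1/8 + C1 = 4 and y'(0) = C2 - 4*C1 = 4. Solving gives C1 = 33/8, C2 = 41/2.

y = -1/8 + 33*exp(-4*x)/8 + 41*x*exp(-4*x)/2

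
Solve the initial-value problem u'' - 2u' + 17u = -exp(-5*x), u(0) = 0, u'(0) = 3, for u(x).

u = -exp(-5*x)/52 + cos(4*x)*exp(x)/52 + 75*exp(x)*sin(4*x)/104

Characteristic equation r² - 2r + 17 = 0 has discriminant (-2)² - 4·(17) = -64 < 0, so r = 1 ± 4i.
Hence u_h = C1*cos(4*x)*exp(x) + C2*exp(x)*sin(4*x).
Try u_p = A*exp(-5*x). Substituting into the equation and dividing by exp(-5*x) gives A = -1/52, so u_p = -exp(-5*x)/52.
General solution: u = -exp(-5*x)/52 + C1*cos(4*x)*exp(x) + C2*exp(x)*sin(4*x).
Apply the initial conditions: u(0) = -1/52 + C1 = 0 and u'(0) = 5/52 + C1 + 4*C2 = 3. Solving gives C1 = 1/52, C2 = 75/104.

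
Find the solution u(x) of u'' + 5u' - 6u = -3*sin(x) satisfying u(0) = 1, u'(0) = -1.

u = exp(x)/2 + 11*exp(-6*x)/37 + 15*cos(x)/74 + 21*sin(x)/74

Characteristic equation r² + 5r - 6 = 0 factors as (r - 1)(r + 6) = 0, so r = 1, -6.
Hence u_h = C1*exp(x) + C2*exp(-6*x).
Try u_p = A*cos(x) + B*sin(x). Substituting and equating the coefficients of cos(x) and sin(x) gives A = 15/74, B = 21/74, so u_p = 15*cos(x)/74 + 21*sin(x)/74.
General solution: u = 15*cos(x)/74 + 21*sin(x)/74 + C1*exp(x) + C2*exp(-6*x).
Apply the initial conditions: u(0) = 15/74 + C1 + C2 = 1 and u'(0) = 21/74 + C1 - 6*C2 = -1. Solving gives C1 = 1/2, C2 = 11/37.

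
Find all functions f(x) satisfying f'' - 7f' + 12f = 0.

Characteristic equation r² - 7r + 12 = 0 factors as (r - 3)(r - 4) = 0, so r = 3, 4.
Hence f_h = C1*exp(3*x) + C2*exp(4*x).

f = C1*exp(3*x) + C2*exp(4*x)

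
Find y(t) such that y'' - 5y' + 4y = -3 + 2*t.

y = -1/8 + t/2 + C1*exp(4*t) + C2*exp(t)

Characteristic equation r² - 5r + 4 = 0 factors as (r - 4)(r - 1) = 0, so r = 4, 1.
Hence y_h = C1*exp(4*t) + C2*exp(t).
For the particular solution try y_p = A0 + A1*t. Substituting and matching coefficients of each power of t gives A0 = -1/8, A1 = 1/2, so y_p = -1/8 + t/2.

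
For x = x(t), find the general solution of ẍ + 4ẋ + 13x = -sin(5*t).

Characteristic equation r² + 4r + 13 = 0 has discriminant (4)² - 4·(13) = -36 < 0, so r = -2 ± 3i.
Hence x_h = C1*cos(3*t)*exp(-2*t) + C2*exp(-2*t)*sin(3*t).
Try x_p = A*cos(5*t) + B*sin(5*t). Substituting and equating the coefficients of cos(5t) and sin(5t) gives A = 5/136, B = 3/136, so x_p = 3*sin(5*t)/136 + 5*cos(5*t)/136.

x = 3*sin(5*t)/136 + 5*cos(5*t)/136 + C1*cos(3*t)*exp(-2*t) + C2*exp(-2*t)*sin(3*t)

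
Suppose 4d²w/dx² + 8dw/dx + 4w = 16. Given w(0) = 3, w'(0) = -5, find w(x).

Divide through by 4: w'' + 2w' + w = 4.
Characteristic equation r² + 2r + 1 = 0 has discriminant (2)² - 4·(1) = 0, so r = -1 is a repeated root.
Hence w_h = (C1 + C2*x)*exp(-x).
For the particular solution try w_p = A0. Substituting and matching coefficients of each power of x gives A0 = 4, so w_p = 4.
General solution: w = 4 + C1*exp(-x) + C2*x*exp(-x).
Apply the initial conditions: w(0) = 4 + C1 = 3 and w'(0) = C2 - C1 = -5. Solving gives C1 = -1, C2 = -6.

w = 4 - exp(-x) - 6*x*exp(-x)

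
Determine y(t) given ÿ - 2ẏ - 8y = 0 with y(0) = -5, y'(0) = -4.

y = -8*exp(-2*t)/3 - 7*exp(4*t)/3

Characteristic equation r² - 2r - 8 = 0 factors as (r - 4)(r + 2) = 0, so r = 4, -2.
Hence y_h = C1*exp(4*t) + C2*exp(-2*t).
Apply the initial conditions: y(0) = C1 + C2 = -5 and y'(0) = -2*C2 + 4*C1 = -4. Solving gives C1 = -7/3, C2 = -8/3.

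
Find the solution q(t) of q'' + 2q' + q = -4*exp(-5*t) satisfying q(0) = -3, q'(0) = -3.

Characteristic equation r² + 2r + 1 = 0 has discriminant (2)² - 4·(1) = 0, so r = -1 is a repeated root.
Hence q_h = (C1 + C2*t)*exp(-t).
Try q_p = A*exp(-5*t). Substituting into the equation and dividing by exp(-5*t) gives A = -1/4, so q_p = -exp(-5*t)/4.
General solution: q = -exp(-5*t)/4 + C1*exp(-t) + C2*t*exp(-t).
Apply the initial conditions: q(0) = -1/4 + C1 = -3 and q'(0) = 5/4 + C2 - C1 = -3. Solving gives C1 = -11/4, C2 = -7.

q = -11*exp(-t)/4 - exp(-5*t)/4 - 7*t*exp(-t)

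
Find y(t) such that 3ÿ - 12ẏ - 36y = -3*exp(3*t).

y = exp(3*t)/15 + C1*exp(6*t) + C2*exp(-2*t)

Divide through by 3: y'' - 4y' - 12y = -exp(3*t).
Characteristic equation r² - 4r - 12 = 0 factors as (r - 6)(r + 2) = 0, so r = 6, -2.
Hence y_h = C1*exp(6*t) + C2*exp(-2*t).
Try y_p = A*exp(3*t). Substituting into the equation and dividing by exp(3*t) gives A = 1/15, so y_p = exp(3*t)/15.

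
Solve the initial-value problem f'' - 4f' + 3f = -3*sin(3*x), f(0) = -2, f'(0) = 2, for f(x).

Characteristic equation r² - 4r + 3 = 0 factors as (r - 1)(r - 3) = 0, so r = 1, 3.
Hence f_h = C1*exp(x) + C2*exp(3*x).
Try f_p = A*cos(3*x) + B*sin(3*x). Substituting and equating the coefficients of cos(3x) and sin(3x) gives A = -1/5, B = 1/10, so f_p = -cos(3*x)/5 + sin(3*x)/10.
General solution: f = -cos(3*x)/5 + sin(3*x)/10 + C1*exp(x) + C2*exp(3*x).
Apply the initial conditions: f(0) = -1/5 + C1 + C2 = -2 and f'(0) = 3/10 + C1 + 3*C2 = 2. Solving gives C1 = -71/20, C2 = 7/4.

f = -71*exp(x)/20 - cos(3*x)/5 + sin(3*x)/10 + 7*exp(3*x)/4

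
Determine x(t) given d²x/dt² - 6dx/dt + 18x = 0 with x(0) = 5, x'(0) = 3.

Characteristic equation r² - 6r + 18 = 0 has discriminant (-6)² - 4·(18) = -36 < 0, so r = 3 ± 3i.
Hence x_h = C1*cos(3*t)*exp(3*t) + C2*exp(3*t)*sin(3*t).
Apply the initial conditions: x(0) = C1 = 5 and x'(0) = 3*C1 + 3*C2 = 3. Solving gives C1 = 5, C2 = -4.

x = -4*exp(3*t)*sin(3*t) + 5*cos(3*t)*exp(3*t)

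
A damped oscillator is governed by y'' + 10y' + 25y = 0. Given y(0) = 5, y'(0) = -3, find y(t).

Characteristic equation r² + 10r + 25 = 0 has discriminant (10)² - 4·(25) = 0, so r = -5 is a repeated root.
Hence y_h = (C1 + C2*t)*exp(-5*t).
Apply the initial conditions: y(0) = C1 = 5 and y'(0) = C2 - 5*C1 = -3. Solving gives C1 = 5, C2 = 22.

y = 5*exp(-5*t) + 22*t*exp(-5*t)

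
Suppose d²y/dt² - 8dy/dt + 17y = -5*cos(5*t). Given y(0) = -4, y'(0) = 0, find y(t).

y = 5*cos(5*t)/208 + 25*sin(5*t)/208 - 837*cos(t)*exp(4*t)/208 + 3223*exp(4*t)*sin(t)/208

Characteristic equation r² - 8r + 17 = 0 has discriminant (-8)² - 4·(17) = -4 < 0, so r = 4 ± i.
Hence y_h = C1*cos(t)*exp(4*t) + C2*exp(4*t)*sin(t).
Try y_p = A*cos(5*t) + B*sin(5*t). Substituting and equating the coefficients of cos(5t) and sin(5t) gives A = 5/208, B = 25/208, so y_p = 5*cos(5*t)/208 + 25*sin(5*t)/208.
General solution: y = 5*cos(5*t)/208 + 25*sin(5*t)/208 + C1*cos(t)*exp(4*t) + C2*exp(4*t)*sin(t).
Apply the initial conditions: y(0) = 5/208 + C1 = -4 and y'(0) = 125/208 + C2 + 4*C1 = 0. Solving gives C1 = -837/208, C2 = 3223/208.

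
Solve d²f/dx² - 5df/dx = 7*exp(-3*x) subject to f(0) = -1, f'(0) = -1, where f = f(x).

f = -19/15 - exp(5*x)/40 + 7*exp(-3*x)/24

Characteristic equation r² - 5r = 0 factors as (r - 5)r = 0, so r = 5, 0.
Hence f_h = C1*exp(5*x) + C2.
Try f_p = A*exp(-3*x). Substituting into the equation and dividing by exp(-3*x) gives A = 7/24, so f_p = 7*exp(-3*x)/24.
General solution: f = C2 + 7*exp(-3*x)/24 + C1*exp(5*x).
Apply the initial conditions: f(0) = 7/24 + C1 + C2 = -1 and f'(0) = -7/8 + 5*C1 = -1. Solving gives C1 = -1/40, C2 = -19/15.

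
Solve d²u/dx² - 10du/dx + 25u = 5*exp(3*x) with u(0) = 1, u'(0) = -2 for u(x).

u = -exp(5*x)/4 + 5*exp(3*x)/4 - 9*x*exp(5*x)/2

Characteristic equation r² - 10r + 25 = 0 has discriminant (-10)² - 4·(25) = 0, so r = 5 is a repeated root.
Hence u_h = (C1 + C2*x)*exp(5*x).
Try u_p = A*exp(3*x). Substituting into the equation and dividing by exp(3*x) gives A = 5/4, so u_p = 5*exp(3*x)/4.
General solution: u = 5*exp(3*x)/4 + C1*exp(5*x) + C2*x*exp(5*x).
Apply the initial conditions: u(0) = 5/4 + C1 = 1 and u'(0) = 15/4 + C2 + 5*C1 = -2. Solving gives C1 = -1/4, C2 = -9/2.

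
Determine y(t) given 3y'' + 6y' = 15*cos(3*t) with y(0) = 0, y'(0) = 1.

y = 1/2 - 5*cos(3*t)/13 - 3*exp(-2*t)/26 + 10*sin(3*t)/39

Divide through by 3: y'' + 2y' = 5*cos(3*t).
Characteristic equation r² + 2r = 0 factors as (r + 2)r = 0, so r = -2, 0.
Hence y_h = C1*exp(-2*t) + C2.
Try y_p = A*cos(3*t) + B*sin(3*t). Substituting and equating the coefficients of cos(3t) and sin(3t) gives A = -5/13, B = 10/39, so y_p = -5*cos(3*t)/13 + 10*sin(3*t)/39.
General solution: y = C2 - 5*cos(3*t)/13 + 10*sin(3*t)/39 + C1*exp(-2*t).
Apply the initial conditions: y(0) = -5/13 + C1 + C2 = 0 and y'(0) = 10/13 - 2*C1 = 1. Solving gives C1 = -3/26, C2 = 1/2.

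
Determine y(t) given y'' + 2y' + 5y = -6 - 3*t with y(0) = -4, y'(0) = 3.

y = -24/25 - 3*t/5 - 76*cos(2*t)*exp(-t)/25 + 7*exp(-t)*sin(2*t)/25

Characteristic equation r² + 2r + 5 = 0 has discriminant (2)² - 4·(5) = -16 < 0, so r = -1 ± 2i.
Hence y_h = C1*cos(2*t)*exp(-t) + C2*exp(-t)*sin(2*t).
For the particular solution try y_p = A0 + A1*t. Substituting and matching coefficients of each power of t gives A0 = -24/25, A1 = -3/5, so y_p = -24/25 - 3*t/5.
General solution: y = -24/25 - 3*t/5 + C1*cos(2*t)*exp(-t) + C2*exp(-t)*sin(2*t).
Apply the initial conditions: y(0) = -24/25 + C1 = -4 and y'(0) = -3/5 - C1 + 2*C2 = 3. Solving gives C1 = -76/25, C2 = 7/25.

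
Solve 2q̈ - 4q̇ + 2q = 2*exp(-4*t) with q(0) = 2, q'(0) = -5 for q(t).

Divide through by 2: q'' - 2q' + q = exp(-4*t).
Characteristic equation r² - 2r + 1 = 0 has discriminant (-2)² - 4·(1) = 0, so r = 1 is a repeated root.
Hence q_h = (C1 + C2*t)*exp(t).
Try q_p = A*exp(-4*t). Substituting into the equation and dividing by exp(-4*t) gives A = 1/25, so q_p = exp(-4*t)/25.
General solution: q = exp(-4*t)/25 + C1*exp(t) + C2*t*exp(t).
Apply the initial conditions: q(0) = 1/25 + C1 = 2 and q'(0) = -4/25 + C1 + C2 = -5. Solving gives C1 = 49/25, C2 = -34/5.

q = exp(-4*t)/25 + 49*exp(t)/25 - 34*t*exp(t)/5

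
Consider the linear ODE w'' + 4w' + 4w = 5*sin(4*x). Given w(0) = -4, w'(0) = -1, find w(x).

Characteristic equation r² + 4r + 4 = 0 has discriminant (4)² - 4·(4) = 0, so r = -2 is a repeated root.
Hence w_h = (C1 + C2*x)*exp(-2*x).
Try w_p = A*cos(4*x) + B*sin(4*x). Substituting and equating the coefficients of cos(4x) and sin(4x) gives A = -1/5, B = -3/20, so w_p = -3*sin(4*x)/20 - cos(4*x)/5.
General solution: w = -3*sin(4*x)/20 - cos(4*x)/5 + C1*exp(-2*x) + C2*x*exp(-2*x).
Apply the initial conditions: w(0) = -1/5 + C1 = -4 and w'(0) = -3/5 + C2 - 2*C1 = -1. Solving gives C1 = -19/5, C2 = -8.

w = -19*exp(-2*x)/5 - 3*sin(4*x)/20 - cos(4*x)/5 - 8*x*exp(-2*x)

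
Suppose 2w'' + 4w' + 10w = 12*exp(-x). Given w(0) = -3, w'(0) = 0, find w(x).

Divide through by 2: w'' + 2w' + 5w = 6*exp(-x).
Characteristic equation r² + 2r + 5 = 0 has discriminant (2)² - 4·(5) = -16 < 0, so r = -1 ± 2i.
Hence w_h = C1*cos(2*x)*exp(-x) + C2*exp(-x)*sin(2*x).
Try w_p = A*exp(-x). Substituting into the equation and dividing by exp(-x) gives A = 3/2, so w_p = 3*exp(-x)/2.
General solution: w = 3*exp(-x)/2 + C1*cos(2*x)*exp(-x) + C2*exp(-x)*sin(2*x).
Apply the initial conditions: w(0) = 3/2 + C1 = -3 and w'(0) = -3/2 - C1 + 2*C2 = 0. Solving gives C1 = -9/2, C2 = -3/2.

w = 3*exp(-x)/2 - 9*cos(2*x)*exp(-x)/2 - 3*exp(-x)*sin(2*x)/2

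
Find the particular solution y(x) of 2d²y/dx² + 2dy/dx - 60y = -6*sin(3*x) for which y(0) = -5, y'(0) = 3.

y = -927*exp(5*x)/374 - 139*exp(-6*x)/55 + cos(3*x)/170 + 13*sin(3*x)/170

Divide through by 2: y'' + y' - 30y = -3*sin(3*x).
Characteristic equation r² + r - 30 = 0 factors as (r + 6)(r - 5) = 0, so r = -6, 5.
Hence y_h = C1*exp(-6*x) + C2*exp(5*x).
Try y_p = A*cos(3*x) + B*sin(3*x). Substituting and equating the coefficients of cos(3x) and sin(3x) gives A = 1/170, B = 13/170, so y_p = cos(3*x)/170 + 13*sin(3*x)/170.
General solution: y = cos(3*x)/170 + 13*sin(3*x)/170 + C1*exp(-6*x) + C2*exp(5*x).
Apply the initial conditions: y(0) = 1/170 + C1 + C2 = -5 and y'(0) = 39/170 - 6*C1 + 5*C2 = 3. Solving gives C1 = -139/55, C2 = -927/374.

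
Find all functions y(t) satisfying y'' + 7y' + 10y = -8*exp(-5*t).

y = C1*exp(-2*t) + C2*exp(-5*t) + 8*t*exp(-5*t)/3

Characteristic equation r² + 7r + 10 = 0 factors as (r + 2)(r + 5) = 0, so r = -2, -5.
Hence y_h = C1*exp(-2*t) + C2*exp(-5*t).
Since exp(-5*t) solves the homogeneous equation (r = -5 is a root of multiplicity 1), multiply the trial by t. Try y_p = A*t*exp(-5*t). Substituting into the equation and dividing by exp(-5*t) gives A = 8/3, so y_p = 8*t*exp(-5*t)/3.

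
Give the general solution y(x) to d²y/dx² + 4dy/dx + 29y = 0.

Characteristic equation r² + 4r + 29 = 0 has discriminant (4)² - 4·(29) = -100 < 0, so r = -2 ± 5i.
Hence y_h = C1*cos(5*x)*exp(-2*x) + C2*exp(-2*x)*sin(5*x).

y = C1*cos(5*x)*exp(-2*x) + C2*exp(-2*x)*sin(5*x)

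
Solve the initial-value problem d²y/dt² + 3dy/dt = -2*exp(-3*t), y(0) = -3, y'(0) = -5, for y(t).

Characteristic equation r² + 3r = 0 factors as (r + 3)r = 0, so r = -3, 0.
Hence y_h = C1*exp(-3*t) + C2.
Since exp(-3*t) solves the homogeneous equation (r = -3 is a root of multiplicity 1), multiply the trial by t. Try y_p = A*t*exp(-3*t). Substituting into the equation and dividing by exp(-3*t) gives A = 2/3, so y_p = 2*t*exp(-3*t)/3.
General solution: y = C2 + C1*exp(-3*t) + 2*t*exp(-3*t)/3.
Apply the initial conditions: y(0) = C1 + C2 = -3 and y'(0) = 2/3 - 3*C1 = -5. Solving gives C1 = 17/9, C2 = -44/9.

y = -44/9 + 17*exp(-3*t)/9 + 2*t*exp(-3*t)/3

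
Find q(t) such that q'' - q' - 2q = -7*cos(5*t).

Characteristic equation r² - r - 2 = 0 factors as (r - 2)(r + 1) = 0, so r = 2, -1.
Hence q_h = C1*exp(2*t) + C2*exp(-t).
Try q_p = A*cos(5*t) + B*sin(5*t). Substituting and equating the coefficients of cos(5t) and sin(5t) gives A = 189/754, B = 35/754, so q_p = 35*sin(5*t)/754 + 189*cos(5*t)/754.

q = 35*sin(5*t)/754 + 189*cos(5*t)/754 + C1*exp(2*t) + C2*exp(-t)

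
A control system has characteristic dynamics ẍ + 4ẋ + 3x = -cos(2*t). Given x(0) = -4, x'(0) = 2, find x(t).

x = -49*exp(-t)/10 - 8*sin(2*t)/65 + cos(2*t)/65 + 23*exp(-3*t)/26

Characteristic equation r² + 4r + 3 = 0 factors as (r + 3)(r + 1) = 0, so r = -3, -1.
Hence x_h = C1*exp(-3*t) + C2*exp(-t).
Try x_p = A*cos(2*t) + B*sin(2*t). Substituting and equating the coefficients of cos(2t) and sin(2t) gives A = 1/65, B = -8/65, so x_p = -8*sin(2*t)/65 + cos(2*t)/65.
General solution: x = -8*sin(2*t)/65 + cos(2*t)/65 + C1*exp(-3*t) + C2*exp(-t).
Apply the initial conditions: x(0) = 1/65 + C1 + C2 = -4 and x'(0) = -16/65 - C2 - 3*C1 = 2. Solving gives C1 = 23/26, C2 = -49/10.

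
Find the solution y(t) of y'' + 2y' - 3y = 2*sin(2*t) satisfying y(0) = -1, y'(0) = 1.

Characteristic equation r² + 2r - 3 = 0 factors as (r + 3)(r - 1) = 0, so r = -3, 1.
Hence y_h = C1*exp(-3*t) + C2*exp(t).
Try y_p = A*cos(2*t) + B*sin(2*t). Substituting and equating the coefficients of cos(2t) and sin(2t) gives A = -8/65, B = -14/65, so y_p = -14*sin(2*t)/65 - 8*cos(2*t)/65.
General solution: y = -14*sin(2*t)/65 - 8*cos(2*t)/65 + C1*exp(-3*t) + C2*exp(t).
Apply the initial conditions: y(0) = -8/65 + C1 + C2 = -1 and y'(0) = -28/65 + C2 - 3*C1 = 1. Solving gives C1 = -15/26, C2 = -3/10.

y = -15*exp(-3*t)/26 - 14*sin(2*t)/65 - 8*cos(2*t)/65 - 3*exp(t)/10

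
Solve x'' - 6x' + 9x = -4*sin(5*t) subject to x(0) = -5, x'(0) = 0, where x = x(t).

x = -1415*exp(3*t)/289 - 30*cos(5*t)/289 + 16*sin(5*t)/289 + 245*t*exp(3*t)/17

Characteristic equation r² - 6r + 9 = 0 has discriminant (-6)² - 4·(9) = 0, so r = 3 is a repeated root.
Hence x_h = (C1 + C2*t)*exp(3*t).
Try x_p = A*cos(5*t) + B*sin(5*t). Substituting and equating the coefficients of cos(5t) and sin(5t) gives A = -30/289, B = 16/289, so x_p = -30*cos(5*t)/289 + 16*sin(5*t)/289.
General solution: x = -30*cos(5*t)/289 + 16*sin(5*t)/289 + C1*exp(3*t) + C2*t*exp(3*t).
Apply the initial conditions: x(0) = -30/289 + C1 = -5 and x'(0) = 80/289 + C2 + 3*C1 = 0. Solving gives C1 = -1415/289, C2 = 245/17.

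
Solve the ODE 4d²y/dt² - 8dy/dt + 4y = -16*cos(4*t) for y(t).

y = 32*sin(4*t)/289 + 60*cos(4*t)/289 + C1*exp(t) + C2*t*exp(t)

Divide through by 4: y'' - 2y' + y = -4*cos(4*t).
Characteristic equation r² - 2r + 1 = 0 has discriminant (-2)² - 4·(1) = 0, so r = 1 is a repeated root.
Hence y_h = (C1 + C2*t)*exp(t).
Try y_p = A*cos(4*t) + B*sin(4*t). Substituting and equating the coefficients of cos(4t) and sin(4t) gives A = 60/289, B = 32/289, so y_p = 32*sin(4*t)/289 + 60*cos(4*t)/289.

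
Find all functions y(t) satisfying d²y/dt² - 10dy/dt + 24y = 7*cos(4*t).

y = -35*sin(4*t)/208 + 7*cos(4*t)/208 + C1*exp(6*t) + C2*exp(4*t)

Characteristic equation r² - 10r + 24 = 0 factors as (r - 6)(r - 4) = 0, so r = 6, 4.
Hence y_h = C1*exp(6*t) + C2*exp(4*t).
Try y_p = A*cos(4*t) + B*sin(4*t). Substituting and equating the coefficients of cos(4t) and sin(4t) gives A = 7/208, B = -35/208, so y_p = -35*sin(4*t)/208 + 7*cos(4*t)/208.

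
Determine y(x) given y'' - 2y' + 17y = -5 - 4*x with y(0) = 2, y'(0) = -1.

y = -93/289 - 4*x/17 - 223*exp(x)*sin(4*x)/289 + 671*cos(4*x)*exp(x)/289

Characteristic equation r² - 2r + 17 = 0 has discriminant (-2)² - 4·(17) = -64 < 0, so r = 1 ± 4i.
Hence y_h = C1*cos(4*x)*exp(x) + C2*exp(x)*sin(4*x).
For the particular solution try y_p = A0 + A1*x. Substituting and matching coefficients of each power of x gives A0 = -93/289, A1 = -4/17, so y_p = -93/289 - 4*x/17.
General solution: y = -93/289 - 4*x/17 + C1*cos(4*x)*exp(x) + C2*exp(x)*sin(4*x).
Apply the initial conditions: y(0) = -93/289 + C1 = 2 and y'(0) = -4/17 + C1 + 4*C2 = -1. Solving gives C1 = 671/289, C2 = -223/289.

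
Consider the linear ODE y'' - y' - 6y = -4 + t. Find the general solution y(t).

Characteristic equation r² - r - 6 = 0 factors as (r - 3)(r + 2) = 0, so r = 3, -2.
Hence y_h = C1*exp(3*t) + C2*exp(-2*t).
For the particular solution try y_p = A0 + A1*t. Substituting and matching coefficients of each power of t gives A0 = 25/36, A1 = -1/6, so y_p = 25/36 - t/6.

y = 25/36 - t/6 + C1*exp(3*t) + C2*exp(-2*t)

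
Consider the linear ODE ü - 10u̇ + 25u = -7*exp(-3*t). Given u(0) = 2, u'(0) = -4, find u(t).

Characteristic equation r² - 10r + 25 = 0 has discriminant (-10)² - 4·(25) = 0, so r = 5 is a repeated root.
Hence u_h = (C1 + C2*t)*exp(5*t).
Try u_p = A*exp(-3*t). Substituting into the equation and dividing by exp(-3*t) gives A = -7/64, so u_p = -7*exp(-3*t)/64.
General solution: u = -7*exp(-3*t)/64 + C1*exp(5*t) + C2*t*exp(5*t).
Apply the initial conditions: u(0) = -7/64 + C1 = 2 and u'(0) = 21/64 + C2 + 5*C1 = -4. Solving gives C1 = 135/64, C2 = -119/8.

u = -7*exp(-3*t)/64 + 135*exp(5*t)/64 - 119*t*exp(5*t)/8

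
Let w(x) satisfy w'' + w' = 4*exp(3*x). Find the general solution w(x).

w = C2 + exp(3*x)/3 + C1*exp(-x)

Characteristic equation r² + r = 0 factors as (r + 1)r = 0, so r = -1, 0.
Hence w_h = C1*exp(-x) + C2.
Try w_p = A*exp(3*x). Substituting into the equation and dividing by exp(3*x) gives A = 1/3, so w_p = exp(3*x)/3.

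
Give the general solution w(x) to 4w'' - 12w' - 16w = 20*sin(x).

Divide through by 4: w'' - 3w' - 4w = 5*sin(x).
Characteristic equation r² - 3r - 4 = 0 factors as (r + 1)(r - 4) = 0, so r = -1, 4.
Hence w_h = C1*exp(-x) + C2*exp(4*x).
Try w_p = A*cos(x) + B*sin(x). Substituting and equating the coefficients of cos(x) and sin(x) gives A = 15/34, B = -25/34, so w_p = -25*sin(x)/34 + 15*cos(x)/34.

w = -25*sin(x)/34 + 15*cos(x)/34 + C1*exp(-x) + C2*exp(4*x)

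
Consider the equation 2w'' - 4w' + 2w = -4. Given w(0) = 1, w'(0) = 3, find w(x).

Divide through by 2: w'' - 2w' + w = -2.
Characteristic equation r² - 2r + 1 = 0 has discriminant (-2)² - 4·(1) = 0, so r = 1 is a repeated root.
Hence w_h = (C1 + C2*x)*exp(x).
For the particular solution try w_p = A0. Substituting and matching coefficients of each power of x gives A0 = -2, so w_p = -2.
General solution: w = -2 + C1*exp(x) + C2*x*exp(x).
Apply the initial conditions: w(0) = -2 + C1 = 1 and w'(0) = C1 + C2 = 3. Solving gives C1 = 3, C2 = 0.

w = -2 + 3*exp(x)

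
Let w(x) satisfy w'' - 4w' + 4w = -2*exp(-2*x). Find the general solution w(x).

w = -exp(-2*x)/8 + C1*exp(2*x) + C2*x*exp(2*x)

Characteristic equation r² - 4r + 4 = 0 has discriminant (-4)² - 4·(4) = 0, so r = 2 is a repeated root.
Hence w_h = (C1 + C2*x)*exp(2*x).
Try w_p = A*exp(-2*x). Substituting into the equation and dividing by exp(-2*x) gives A = -1/8, so w_p = -exp(-2*x)/8.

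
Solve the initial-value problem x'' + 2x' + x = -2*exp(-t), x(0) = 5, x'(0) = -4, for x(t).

Characteristic equation r² + 2r + 1 = 0 has discriminant (2)² - 4·(1) = 0, so r = -1 is a repeated root.
Hence x_h = (C1 + C2*t)*exp(-t).
Since exp(-t) solves the homogeneous equation (r = -1 is a root of multiplicity 2), multiply the trial by t^2. Try x_p = A*t^2*exp(-t). Substituting into the equation and dividing by exp(-t) gives A = -1, so x_p = -t^2*exp(-t).
General solution: x = C1*exp(-t) - t^2*exp(-t) + C2*t*exp(-t).
Apply the initial conditions: x(0) = C1 = 5 and x'(0) = C2 - C1 = -4. Solving gives C1 = 5, C2 = 1.

x = 5*exp(-t) + t*exp(-t) - t**2*exp(-t)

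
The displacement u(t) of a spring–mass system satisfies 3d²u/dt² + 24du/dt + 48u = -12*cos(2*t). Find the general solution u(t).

Divide through by 3: u'' + 8u' + 16u = -4*cos(2*t).
Characteristic equation r² + 8r + 16 = 0 has discriminant (8)² - 4·(16) = 0, so r = -4 is a repeated root.
Hence u_h = (C1 + C2*t)*exp(-4*t).
Try u_p = A*cos(2*t) + B*sin(2*t). Substituting and equating the coefficients of cos(2t) and sin(2t) gives A = -3/25, B = -4/25, so u_p = -4*sin(2*t)/25 - 3*cos(2*t)/25.

u = -4*sin(2*t)/25 - 3*cos(2*t)/25 + C1*exp(-4*t) + C2*t*exp(-4*t)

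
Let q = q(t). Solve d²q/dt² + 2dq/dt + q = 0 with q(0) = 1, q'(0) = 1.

Characteristic equation r² + 2r + 1 = 0 has discriminant (2)² - 4·(1) = 0, so r = -1 is a repeated root.
Hence q_h = (C1 + C2*t)*exp(-t).
Apply the initial conditions: q(0) = C1 = 1 and q'(0) = C2 - C1 = 1. Solving gives C1 = 1, C2 = 2.

q = 2*t*exp(-t) + exp(-t)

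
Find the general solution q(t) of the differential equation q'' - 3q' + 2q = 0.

q = C1*exp(2*t) + C2*exp(t)

Characteristic equation r² - 3r + 2 = 0 factors as (r - 2)(r - 1) = 0, so r = 2, 1.
Hence q_h = C1*exp(2*t) + C2*exp(t).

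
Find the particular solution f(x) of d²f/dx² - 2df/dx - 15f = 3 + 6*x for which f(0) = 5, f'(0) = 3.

Characteristic equation r² - 2r - 15 = 0 factors as (r + 3)(r - 5) = 0, so r = -3, 5.
Hence f_h = C1*exp(-3*x) + C2*exp(5*x).
For the particular solution try f_p = A0 + A1*x. Substituting and matching coefficients of each power of x gives A0 = -11/75, A1 = -2/5, so f_p = -11/75 - 2*x/5.
General solution: f = -11/75 - 2*x/5 + C1*exp(-3*x) + C2*exp(5*x).
Apply the initial conditions: f(0) = -11/75 + C1 + C2 = 5 and f'(0) = -2/5 - 3*C1 + 5*C2 = 3. Solving gives C1 = 67/24, C2 = 471/200.

f = -11/75 - 2*x/5 + 67*exp(-3*x)/24 + 471*exp(5*x)/200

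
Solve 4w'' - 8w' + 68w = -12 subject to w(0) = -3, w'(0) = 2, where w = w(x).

Divide through by 4: w'' - 2w' + 17w = -3.
Characteristic equation r² - 2r + 17 = 0 has discriminant (-2)² - 4·(17) = -64 < 0, so r = 1 ± 4i.
Hence w_h = C1*cos(4*x)*exp(x) + C2*exp(x)*sin(4*x).
For the particular solution try w_p = A0. Substituting and matching coefficients of each power of x gives A0 = -3/17, so w_p = -3/17.
General solution: w = -3/17 + C1*cos(4*x)*exp(x) + C2*exp(x)*sin(4*x).
Apply the initial conditions: w(0) = -3/17 + C1 = -3 and w'(0) = C1 + 4*C2 = 2. Solving gives C1 = -48/17, C2 = 41/34.

w = -3/17 - 48*cos(4*x)*exp(x)/17 + 41*exp(x)*sin(4*x)/34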